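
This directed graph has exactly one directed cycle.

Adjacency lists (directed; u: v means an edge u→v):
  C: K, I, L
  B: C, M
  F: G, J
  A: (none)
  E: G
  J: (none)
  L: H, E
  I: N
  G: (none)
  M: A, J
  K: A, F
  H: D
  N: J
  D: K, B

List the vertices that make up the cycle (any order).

DFS with gray/black marking from H:
H gray
  D gray
    K gray
      A gray
      A black
      F gray
        G gray
        G black
        J gray
        J black
      F black
    K black
    B gray
      C gray
        C→K: K black — skip
        I gray
          N gray
            N→J: J black — skip
          N black
        I black
        L gray
          L→H: H is gray → back edge
Back edge closes the cycle H → D → B → C → L → H; its vertices are {B, C, D, H, L}.

B, C, D, H, L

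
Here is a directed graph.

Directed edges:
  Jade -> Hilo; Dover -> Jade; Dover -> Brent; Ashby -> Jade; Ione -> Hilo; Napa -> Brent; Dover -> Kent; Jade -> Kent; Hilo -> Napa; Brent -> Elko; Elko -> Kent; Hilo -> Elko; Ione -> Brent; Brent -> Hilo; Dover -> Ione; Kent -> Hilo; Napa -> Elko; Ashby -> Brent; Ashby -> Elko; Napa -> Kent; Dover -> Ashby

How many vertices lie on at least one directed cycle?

5

A vertex is on a directed cycle iff it belongs to a strongly connected component of size ≥ 2 (or has a self-loop).
The vertices on cycles are {Elko, Hilo, Kent, Napa, Brent} — 5 in total.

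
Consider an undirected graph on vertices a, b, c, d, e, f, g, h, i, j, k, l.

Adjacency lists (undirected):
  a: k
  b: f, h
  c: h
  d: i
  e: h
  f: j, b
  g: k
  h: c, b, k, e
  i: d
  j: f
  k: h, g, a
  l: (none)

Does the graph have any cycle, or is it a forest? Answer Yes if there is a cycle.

DFS, tracking each vertex's parent; an edge to a visited non-parent vertex closes a cycle.
Start from g:
visit g (parent –)
  visit k (parent g)
    visit h (parent k)
      visit c (parent h)
        c–h: parent, skip
      visit b (parent h)
        visit f (parent b)
          visit j (parent f)
            j–f: parent, skip
          f–b: parent, skip
        b–h: parent, skip
      h–k: parent, skip
      visit e (parent h)
        e–h: parent, skip
    k–g: parent, skip
    visit a (parent k)
      a–k: parent, skip
visit d (parent –)
  visit i (parent d)
    i–d: parent, skip
visit l (parent –)
No non-parent visited neighbor found — the graph is a forest.

No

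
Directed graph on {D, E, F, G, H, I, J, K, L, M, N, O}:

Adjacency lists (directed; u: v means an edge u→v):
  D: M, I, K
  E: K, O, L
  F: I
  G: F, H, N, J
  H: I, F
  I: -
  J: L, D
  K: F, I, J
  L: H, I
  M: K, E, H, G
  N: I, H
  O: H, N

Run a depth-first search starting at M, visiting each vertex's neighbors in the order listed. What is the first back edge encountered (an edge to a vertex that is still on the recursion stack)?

D→M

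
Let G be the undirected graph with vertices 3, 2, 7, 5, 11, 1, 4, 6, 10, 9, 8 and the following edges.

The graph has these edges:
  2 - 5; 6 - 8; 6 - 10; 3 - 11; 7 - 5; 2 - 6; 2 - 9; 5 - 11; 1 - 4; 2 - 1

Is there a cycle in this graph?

DFS, tracking each vertex's parent; an edge to a visited non-parent vertex closes a cycle.
Start from 11:
visit 11 (parent –)
  visit 3 (parent 11)
    3–11: parent, skip
  visit 5 (parent 11)
    5–11: parent, skip
    visit 2 (parent 5)
      visit 9 (parent 2)
        9–2: parent, skip
      visit 1 (parent 2)
        1–2: parent, skip
        visit 4 (parent 1)
          4–1: parent, skip
      visit 6 (parent 2)
        visit 10 (parent 6)
          10–6: parent, skip
        visit 8 (parent 6)
          8–6: parent, skip
        6–2: parent, skip
      2–5: parent, skip
    visit 7 (parent 5)
      7–5: parent, skip
No non-parent visited neighbor found — the graph is a forest.

No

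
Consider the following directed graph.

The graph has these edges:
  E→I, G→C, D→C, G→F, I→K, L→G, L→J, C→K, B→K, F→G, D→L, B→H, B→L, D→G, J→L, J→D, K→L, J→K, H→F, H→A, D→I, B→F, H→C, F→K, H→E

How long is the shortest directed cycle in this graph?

2

For each vertex v, BFS finds the shortest path from v back to v.
The shortest such closed walk is L → J → L, length 2.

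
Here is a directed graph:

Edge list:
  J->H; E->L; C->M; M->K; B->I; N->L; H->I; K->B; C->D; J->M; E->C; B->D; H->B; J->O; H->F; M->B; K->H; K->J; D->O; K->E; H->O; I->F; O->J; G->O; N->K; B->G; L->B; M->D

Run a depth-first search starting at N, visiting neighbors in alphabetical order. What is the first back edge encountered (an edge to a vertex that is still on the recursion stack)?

DFS from N (visiting neighbors in alphabetical order); mark gray on enter, black on exit:
N gray
  K gray
    B gray
      D gray
        O gray
          J gray
            H gray
              H→B: B is gray → back edge
First back edge: H → B.

H->B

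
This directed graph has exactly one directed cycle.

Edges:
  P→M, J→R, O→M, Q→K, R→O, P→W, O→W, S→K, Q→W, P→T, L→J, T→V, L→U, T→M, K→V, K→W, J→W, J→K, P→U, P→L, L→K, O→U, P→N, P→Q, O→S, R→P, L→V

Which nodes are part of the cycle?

DFS with gray/black marking from R:
R gray
  O gray
    S gray
      K gray
        V gray
        V black
        W gray
        W black
      K black
    S black
    M gray
    M black
    U gray
    U black
    O→W: W black — skip
  O black
  P gray
    L gray
      L→V: V black — skip
      L→U: U black — skip
      L→K: K black — skip
      J gray
        J→K: K black — skip
        J→R: R is gray → back edge
Back edge closes the cycle R → P → L → J → R; its vertices are {J, L, P, R}.

J, L, P, R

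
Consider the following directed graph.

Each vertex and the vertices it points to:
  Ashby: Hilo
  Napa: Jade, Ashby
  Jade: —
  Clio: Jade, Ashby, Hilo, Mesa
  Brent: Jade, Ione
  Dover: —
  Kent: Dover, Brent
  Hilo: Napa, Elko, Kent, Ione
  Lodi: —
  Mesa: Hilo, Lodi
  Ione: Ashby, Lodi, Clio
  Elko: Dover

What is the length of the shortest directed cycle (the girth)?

For each vertex v, BFS finds the shortest path from v back to v.
The shortest such closed walk is Hilo → Ione → Ashby → Hilo, length 3.

3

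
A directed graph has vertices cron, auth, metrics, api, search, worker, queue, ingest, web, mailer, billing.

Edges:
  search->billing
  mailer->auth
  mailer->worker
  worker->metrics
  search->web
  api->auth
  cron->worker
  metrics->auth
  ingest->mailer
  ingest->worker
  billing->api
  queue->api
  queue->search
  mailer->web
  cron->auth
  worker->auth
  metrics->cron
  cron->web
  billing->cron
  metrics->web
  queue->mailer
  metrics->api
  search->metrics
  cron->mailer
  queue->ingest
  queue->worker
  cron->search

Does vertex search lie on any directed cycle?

search is on a cycle iff search can reach itself via ≥1 edge.
search → billing → cron → search — yes.

Yes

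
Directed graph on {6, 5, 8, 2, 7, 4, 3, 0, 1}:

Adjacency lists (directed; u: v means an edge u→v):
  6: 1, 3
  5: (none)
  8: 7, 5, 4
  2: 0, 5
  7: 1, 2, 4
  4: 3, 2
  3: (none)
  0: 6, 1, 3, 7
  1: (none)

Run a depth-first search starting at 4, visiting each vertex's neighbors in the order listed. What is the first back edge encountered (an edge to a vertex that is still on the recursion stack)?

DFS from 4 (visiting each vertex's neighbors in the order listed); mark gray on enter, black on exit:
4 gray
  3 gray
  3 black
  2 gray
    0 gray
      6 gray
        1 gray
        1 black
        6→3: 3 black — skip
      6 black
      0→1: 1 black — skip
      0→3: 3 black — skip
      7 gray
        7→1: 1 black — skip
        7→2: 2 is gray → back edge
First back edge: 7 → 2.

7→2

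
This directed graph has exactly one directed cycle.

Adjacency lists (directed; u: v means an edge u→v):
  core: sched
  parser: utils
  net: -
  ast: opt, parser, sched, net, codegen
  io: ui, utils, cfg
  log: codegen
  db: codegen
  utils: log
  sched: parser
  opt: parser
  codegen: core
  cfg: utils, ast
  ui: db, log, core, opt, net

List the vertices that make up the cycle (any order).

log, core, sched, utils, parser, codegen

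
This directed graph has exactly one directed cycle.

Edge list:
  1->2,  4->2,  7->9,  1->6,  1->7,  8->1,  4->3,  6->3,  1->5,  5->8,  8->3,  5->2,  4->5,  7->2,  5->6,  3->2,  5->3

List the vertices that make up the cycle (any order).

DFS with gray/black marking from 5:
5 gray
  2 gray
  2 black
  6 gray
    3 gray
      3→2: 2 black — skip
    3 black
  6 black
  8 gray
    1 gray
      1→6: 6 black — skip
      1→2: 2 black — skip
      1→5: 5 is gray → back edge
Back edge closes the cycle 5 → 8 → 1 → 5; its vertices are {1, 5, 8}.

1, 5, 8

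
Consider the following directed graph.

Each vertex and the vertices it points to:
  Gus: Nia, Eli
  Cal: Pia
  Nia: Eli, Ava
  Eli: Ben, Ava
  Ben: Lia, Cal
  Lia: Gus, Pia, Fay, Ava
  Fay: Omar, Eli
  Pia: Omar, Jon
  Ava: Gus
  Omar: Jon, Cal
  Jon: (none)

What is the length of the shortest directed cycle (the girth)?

For each vertex v, BFS finds the shortest path from v back to v.
The shortest such closed walk is Gus → Eli → Ava → Gus, length 3.

3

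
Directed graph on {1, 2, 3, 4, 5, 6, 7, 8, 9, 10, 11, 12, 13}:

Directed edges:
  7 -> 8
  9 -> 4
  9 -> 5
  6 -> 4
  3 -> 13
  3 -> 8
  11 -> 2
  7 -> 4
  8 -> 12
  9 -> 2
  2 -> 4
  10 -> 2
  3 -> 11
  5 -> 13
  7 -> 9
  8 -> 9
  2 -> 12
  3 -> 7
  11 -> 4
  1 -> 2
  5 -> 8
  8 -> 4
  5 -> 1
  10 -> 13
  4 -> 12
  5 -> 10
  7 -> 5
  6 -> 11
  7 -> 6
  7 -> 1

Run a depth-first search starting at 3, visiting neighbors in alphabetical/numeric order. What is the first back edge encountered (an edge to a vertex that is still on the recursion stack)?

DFS from 3 (visiting neighbors in alphabetical/numeric order); mark gray on enter, black on exit:
3 gray
  7 gray
    1 gray
      2 gray
        4 gray
          12 gray
          12 black
        4 black
        2→12: 12 black — skip
      2 black
    1 black
    7→4: 4 black — skip
    5 gray
      5→1: 1 black — skip
      8 gray
        8→4: 4 black — skip
        9 gray
          9→2: 2 black — skip
          9→4: 4 black — skip
          9→5: 5 is gray → back edge
First back edge: 9 → 5.

9->5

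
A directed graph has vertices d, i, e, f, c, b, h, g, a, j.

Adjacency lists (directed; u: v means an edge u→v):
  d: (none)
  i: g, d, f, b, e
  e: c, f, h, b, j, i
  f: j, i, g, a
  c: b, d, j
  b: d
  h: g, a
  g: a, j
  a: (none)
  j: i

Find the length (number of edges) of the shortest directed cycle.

2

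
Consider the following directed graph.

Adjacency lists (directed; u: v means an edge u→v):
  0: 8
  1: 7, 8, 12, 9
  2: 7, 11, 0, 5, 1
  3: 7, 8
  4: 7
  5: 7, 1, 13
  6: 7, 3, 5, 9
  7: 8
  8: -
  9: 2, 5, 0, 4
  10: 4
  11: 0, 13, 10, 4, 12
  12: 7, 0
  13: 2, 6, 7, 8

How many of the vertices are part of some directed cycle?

7

A vertex is on a directed cycle iff it belongs to a strongly connected component of size ≥ 2 (or has a self-loop).
The vertices on cycles are {1, 2, 5, 6, 9, 11, 13} — 7 in total.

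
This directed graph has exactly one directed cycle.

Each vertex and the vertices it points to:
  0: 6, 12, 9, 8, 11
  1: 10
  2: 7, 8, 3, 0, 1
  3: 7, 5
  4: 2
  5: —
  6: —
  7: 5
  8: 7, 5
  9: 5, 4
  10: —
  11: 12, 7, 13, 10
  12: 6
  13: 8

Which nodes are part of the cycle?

0, 2, 4, 9

DFS with gray/black marking from 2:
2 gray
  7 gray
    5 gray
    5 black
  7 black
  8 gray
    8→7: 7 black — skip
    8→5: 5 black — skip
  8 black
  3 gray
    3→7: 7 black — skip
    3→5: 5 black — skip
  3 black
  0 gray
    6 gray
    6 black
    12 gray
      12→6: 6 black — skip
    12 black
    9 gray
      9→5: 5 black — skip
      4 gray
        4→2: 2 is gray → back edge
Back edge closes the cycle 2 → 0 → 9 → 4 → 2; its vertices are {0, 2, 4, 9}.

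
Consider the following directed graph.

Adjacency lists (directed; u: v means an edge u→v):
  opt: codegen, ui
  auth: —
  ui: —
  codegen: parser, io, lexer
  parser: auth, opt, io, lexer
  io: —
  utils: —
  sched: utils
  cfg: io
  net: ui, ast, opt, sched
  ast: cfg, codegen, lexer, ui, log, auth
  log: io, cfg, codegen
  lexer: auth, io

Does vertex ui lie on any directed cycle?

No

ui lies on a cycle iff there is a path from ui back to itself.
Exploring from ui, it never reaches itself; equivalently, its strongly connected component is a singleton.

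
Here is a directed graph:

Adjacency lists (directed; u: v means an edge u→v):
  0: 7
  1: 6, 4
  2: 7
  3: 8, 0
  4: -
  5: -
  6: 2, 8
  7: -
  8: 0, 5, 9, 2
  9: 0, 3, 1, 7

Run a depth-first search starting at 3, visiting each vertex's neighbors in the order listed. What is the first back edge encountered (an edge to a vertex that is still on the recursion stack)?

DFS from 3 (visiting each vertex's neighbors in the order listed); mark gray on enter, black on exit:
3 gray
  8 gray
    0 gray
      7 gray
      7 black
    0 black
    5 gray
    5 black
    9 gray
      9→0: 0 black — skip
      9→3: 3 is gray → back edge
First back edge: 9 → 3.

9->3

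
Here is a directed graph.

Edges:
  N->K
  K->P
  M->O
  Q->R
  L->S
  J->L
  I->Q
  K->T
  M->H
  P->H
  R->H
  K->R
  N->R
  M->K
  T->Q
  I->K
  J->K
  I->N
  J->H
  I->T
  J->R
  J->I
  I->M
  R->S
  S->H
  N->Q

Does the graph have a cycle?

No

DFS with white/gray/black marking, starting from R:
R gray
  H gray
  H black
  S gray
    S→H: H black — skip
  S black
R black
K gray
  P gray
    P→H: H black — skip
  P black
  K→R: R black — skip
  T gray
    Q gray
      Q→R: R black — skip
    Q black
  T black
K black
O gray
O black
J gray
  J→K: K black — skip
  J→R: R black — skip
  L gray
    L→S: S black — skip
  L black
  J→H: H black — skip
  I gray
    M gray
      M→H: H black — skip
      M→O: O black — skip
      M→K: K black — skip
    M black
    N gray
      N→K: K black — skip
      N→R: R black — skip
      N→Q: Q black — skip
    N black
    I→T: T black — skip
    I→Q: Q black — skip
    I→K: K black — skip
  I black
J black
Every edge goes to a white or black vertex — no back edge, so the graph is acyclic.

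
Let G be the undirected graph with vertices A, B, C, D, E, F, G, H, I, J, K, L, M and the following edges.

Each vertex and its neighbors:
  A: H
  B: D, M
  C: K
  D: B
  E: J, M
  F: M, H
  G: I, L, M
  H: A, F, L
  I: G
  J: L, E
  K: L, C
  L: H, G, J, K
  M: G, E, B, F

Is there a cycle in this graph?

Yes

DFS, tracking each vertex's parent; an edge to a visited non-parent vertex closes a cycle.
Start from E:
visit E (parent –)
  visit J (parent E)
    visit L (parent J)
      visit H (parent L)
        visit A (parent H)
          A–H: parent, skip
        visit F (parent H)
          visit M (parent F)
            visit G (parent M)
              visit I (parent G)
                I–G: parent, skip
              G–L: L visited and ≠ parent → cycle
Cycle: L – H – F – M – G – L.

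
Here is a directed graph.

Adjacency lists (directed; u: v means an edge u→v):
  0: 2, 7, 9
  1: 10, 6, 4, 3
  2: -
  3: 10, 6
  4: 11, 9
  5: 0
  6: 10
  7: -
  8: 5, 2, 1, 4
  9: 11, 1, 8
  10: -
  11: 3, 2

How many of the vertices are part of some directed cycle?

6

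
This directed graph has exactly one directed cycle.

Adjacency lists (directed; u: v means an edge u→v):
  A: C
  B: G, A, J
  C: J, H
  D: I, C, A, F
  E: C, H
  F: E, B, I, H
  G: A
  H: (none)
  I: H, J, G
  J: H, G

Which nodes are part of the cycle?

A, C, G, J

DFS with gray/black marking from A:
A gray
  C gray
    J gray
      H gray
      H black
      G gray
        G→A: A is gray → back edge
Back edge closes the cycle A → C → J → G → A; its vertices are {A, C, G, J}.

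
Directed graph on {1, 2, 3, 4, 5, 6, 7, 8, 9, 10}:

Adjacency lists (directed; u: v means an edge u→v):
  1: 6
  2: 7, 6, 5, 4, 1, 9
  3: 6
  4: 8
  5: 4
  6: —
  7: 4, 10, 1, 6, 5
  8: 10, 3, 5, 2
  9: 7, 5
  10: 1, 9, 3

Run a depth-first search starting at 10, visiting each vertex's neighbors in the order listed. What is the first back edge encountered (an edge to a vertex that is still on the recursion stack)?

8->10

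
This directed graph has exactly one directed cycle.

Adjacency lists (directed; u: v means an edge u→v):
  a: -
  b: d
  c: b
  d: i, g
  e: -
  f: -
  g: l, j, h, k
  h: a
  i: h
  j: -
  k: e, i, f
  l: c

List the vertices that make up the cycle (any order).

b, c, d, g, l

DFS with gray/black marking from d:
d gray
  i gray
    h gray
      a gray
      a black
    h black
  i black
  g gray
    l gray
      c gray
        b gray
          b→d: d is gray → back edge
Back edge closes the cycle d → g → l → c → b → d; its vertices are {b, c, d, g, l}.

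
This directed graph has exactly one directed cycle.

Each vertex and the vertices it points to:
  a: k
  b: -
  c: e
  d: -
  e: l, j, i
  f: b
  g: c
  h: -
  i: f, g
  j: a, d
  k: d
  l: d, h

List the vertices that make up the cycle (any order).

c, e, g, i

DFS with gray/black marking from e:
e gray
  l gray
    d gray
    d black
    h gray
    h black
  l black
  j gray
    a gray
      k gray
        k→d: d black — skip
      k black
    a black
    j→d: d black — skip
  j black
  i gray
    f gray
      b gray
      b black
    f black
    g gray
      c gray
        c→e: e is gray → back edge
Back edge closes the cycle e → i → g → c → e; its vertices are {c, e, g, i}.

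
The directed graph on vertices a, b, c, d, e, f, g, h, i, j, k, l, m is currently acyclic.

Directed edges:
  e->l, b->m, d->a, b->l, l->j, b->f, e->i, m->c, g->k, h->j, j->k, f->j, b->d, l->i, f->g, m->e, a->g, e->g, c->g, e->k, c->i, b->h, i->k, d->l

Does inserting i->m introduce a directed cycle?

Yes

Adding i→m creates a cycle iff m can already reach i.
Path from m: m → c → i.
So m → … → i → m is a cycle.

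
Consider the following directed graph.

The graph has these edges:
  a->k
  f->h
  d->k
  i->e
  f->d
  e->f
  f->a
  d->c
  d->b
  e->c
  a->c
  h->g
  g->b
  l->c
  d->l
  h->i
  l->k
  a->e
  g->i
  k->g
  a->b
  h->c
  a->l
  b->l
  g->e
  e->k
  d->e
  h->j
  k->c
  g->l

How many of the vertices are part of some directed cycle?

10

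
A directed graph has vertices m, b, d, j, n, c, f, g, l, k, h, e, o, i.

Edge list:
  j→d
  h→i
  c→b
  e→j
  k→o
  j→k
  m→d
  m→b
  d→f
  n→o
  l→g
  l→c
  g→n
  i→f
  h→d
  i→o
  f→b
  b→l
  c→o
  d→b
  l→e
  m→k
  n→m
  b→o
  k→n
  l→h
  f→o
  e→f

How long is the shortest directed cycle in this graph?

3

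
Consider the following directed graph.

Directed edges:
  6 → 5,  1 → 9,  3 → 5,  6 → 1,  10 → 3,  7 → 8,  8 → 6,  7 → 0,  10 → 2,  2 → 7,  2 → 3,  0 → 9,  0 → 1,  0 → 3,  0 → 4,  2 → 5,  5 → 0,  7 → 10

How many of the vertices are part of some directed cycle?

A vertex is on a directed cycle iff it belongs to a strongly connected component of size ≥ 2 (or has a self-loop).
The vertices on cycles are {0, 2, 3, 5, 7, 10} — 6 in total.

6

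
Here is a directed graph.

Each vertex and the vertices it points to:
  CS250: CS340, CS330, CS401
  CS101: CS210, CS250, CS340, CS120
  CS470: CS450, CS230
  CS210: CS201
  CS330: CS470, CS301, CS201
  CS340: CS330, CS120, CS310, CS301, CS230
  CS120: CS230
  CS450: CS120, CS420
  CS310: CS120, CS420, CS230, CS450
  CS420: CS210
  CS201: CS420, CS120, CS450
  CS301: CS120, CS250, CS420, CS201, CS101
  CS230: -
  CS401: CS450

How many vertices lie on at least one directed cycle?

9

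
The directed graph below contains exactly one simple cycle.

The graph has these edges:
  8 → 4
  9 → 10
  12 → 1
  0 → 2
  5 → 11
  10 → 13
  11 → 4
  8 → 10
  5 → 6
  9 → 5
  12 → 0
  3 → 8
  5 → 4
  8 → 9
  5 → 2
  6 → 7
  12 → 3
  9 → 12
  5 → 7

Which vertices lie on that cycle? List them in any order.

3, 8, 9, 12

DFS with gray/black marking from 8:
8 gray
  4 gray
  4 black
  10 gray
    13 gray
    13 black
  10 black
  9 gray
    9→10: 10 black — skip
    12 gray
      1 gray
      1 black
      0 gray
        2 gray
        2 black
      0 black
      3 gray
        3→8: 8 is gray → back edge
Back edge closes the cycle 8 → 9 → 12 → 3 → 8; its vertices are {3, 8, 9, 12}.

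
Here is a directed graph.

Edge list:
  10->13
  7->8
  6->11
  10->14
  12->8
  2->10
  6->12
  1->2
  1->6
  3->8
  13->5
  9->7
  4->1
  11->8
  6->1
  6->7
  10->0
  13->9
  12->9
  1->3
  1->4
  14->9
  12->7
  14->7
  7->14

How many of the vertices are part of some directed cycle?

6

A vertex is on a directed cycle iff it belongs to a strongly connected component of size ≥ 2 (or has a self-loop).
The vertices on cycles are {1, 4, 6, 7, 9, 14} — 6 in total.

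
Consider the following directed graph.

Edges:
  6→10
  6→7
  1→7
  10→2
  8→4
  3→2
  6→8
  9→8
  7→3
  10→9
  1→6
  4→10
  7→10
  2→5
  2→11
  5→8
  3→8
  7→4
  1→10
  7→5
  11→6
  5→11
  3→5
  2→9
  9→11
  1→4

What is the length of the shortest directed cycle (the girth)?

4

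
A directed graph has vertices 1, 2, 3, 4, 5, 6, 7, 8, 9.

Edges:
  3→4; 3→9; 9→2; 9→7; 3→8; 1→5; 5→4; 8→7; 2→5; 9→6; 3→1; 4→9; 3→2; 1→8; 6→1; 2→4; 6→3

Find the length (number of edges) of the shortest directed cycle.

3

For each vertex v, BFS finds the shortest path from v back to v.
The shortest such closed walk is 6 → 3 → 9 → 6, length 3.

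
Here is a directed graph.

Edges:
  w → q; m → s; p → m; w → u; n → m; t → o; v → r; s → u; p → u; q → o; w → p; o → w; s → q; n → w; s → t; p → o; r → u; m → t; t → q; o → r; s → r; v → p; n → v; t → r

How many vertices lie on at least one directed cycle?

A vertex is on a directed cycle iff it belongs to a strongly connected component of size ≥ 2 (or has a self-loop).
The vertices on cycles are {m, o, p, q, s, t, w} — 7 in total.

7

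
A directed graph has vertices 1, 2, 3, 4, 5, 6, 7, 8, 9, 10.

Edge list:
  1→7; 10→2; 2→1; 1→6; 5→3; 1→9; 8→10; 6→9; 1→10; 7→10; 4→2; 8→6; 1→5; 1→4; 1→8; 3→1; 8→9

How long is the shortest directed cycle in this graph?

3

For each vertex v, BFS finds the shortest path from v back to v.
The shortest such closed walk is 1 → 10 → 2 → 1, length 3.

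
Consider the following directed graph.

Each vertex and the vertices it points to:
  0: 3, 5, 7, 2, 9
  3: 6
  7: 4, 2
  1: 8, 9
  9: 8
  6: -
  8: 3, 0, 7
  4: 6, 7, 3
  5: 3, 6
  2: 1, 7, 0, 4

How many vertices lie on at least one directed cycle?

A vertex is on a directed cycle iff it belongs to a strongly connected component of size ≥ 2 (or has a self-loop).
The vertices on cycles are {0, 1, 2, 4, 7, 8, 9} — 7 in total.

7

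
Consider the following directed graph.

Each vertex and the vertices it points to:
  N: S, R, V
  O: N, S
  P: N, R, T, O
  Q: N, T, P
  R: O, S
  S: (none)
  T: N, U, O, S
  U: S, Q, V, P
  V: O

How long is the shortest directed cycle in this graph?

3

For each vertex v, BFS finds the shortest path from v back to v.
The shortest such closed walk is U → P → T → U, length 3.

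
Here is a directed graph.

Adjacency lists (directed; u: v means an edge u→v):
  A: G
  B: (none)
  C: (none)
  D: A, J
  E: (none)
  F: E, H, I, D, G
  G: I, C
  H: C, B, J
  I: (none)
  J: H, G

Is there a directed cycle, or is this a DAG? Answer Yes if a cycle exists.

Yes

DFS with white/gray/black marking, starting from G:
G gray
  I gray
  I black
  C gray
  C black
G black
A gray
  A→G: G black — skip
A black
B gray
B black
D gray
  D→A: A black — skip
  J gray
    H gray
      H→C: C black — skip
      H→B: B black — skip
      H→J: J is gray → back edge
Back edge found, so a cycle exists: J → H → J.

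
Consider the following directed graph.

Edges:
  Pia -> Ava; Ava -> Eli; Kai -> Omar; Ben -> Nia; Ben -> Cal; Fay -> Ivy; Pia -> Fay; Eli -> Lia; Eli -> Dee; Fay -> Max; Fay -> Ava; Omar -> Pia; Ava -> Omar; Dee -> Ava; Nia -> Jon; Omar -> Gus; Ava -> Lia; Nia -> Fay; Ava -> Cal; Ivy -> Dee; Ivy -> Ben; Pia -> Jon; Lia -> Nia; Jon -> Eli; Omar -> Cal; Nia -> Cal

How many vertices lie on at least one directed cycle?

11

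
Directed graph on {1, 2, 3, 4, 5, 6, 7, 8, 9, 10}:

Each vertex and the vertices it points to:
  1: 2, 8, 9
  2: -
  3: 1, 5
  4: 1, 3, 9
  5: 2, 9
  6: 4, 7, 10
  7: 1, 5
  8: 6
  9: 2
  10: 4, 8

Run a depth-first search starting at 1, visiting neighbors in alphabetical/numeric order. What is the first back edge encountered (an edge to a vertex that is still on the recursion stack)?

4->1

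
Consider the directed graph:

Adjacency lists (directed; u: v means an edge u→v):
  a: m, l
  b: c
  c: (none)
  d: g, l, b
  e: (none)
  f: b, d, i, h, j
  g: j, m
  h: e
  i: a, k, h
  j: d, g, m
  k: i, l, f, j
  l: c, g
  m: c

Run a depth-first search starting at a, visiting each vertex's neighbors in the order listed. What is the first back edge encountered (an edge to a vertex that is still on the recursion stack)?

DFS from a (visiting each vertex's neighbors in the order listed); mark gray on enter, black on exit:
a gray
  m gray
    c gray
    c black
  m black
  l gray
    l→c: c black — skip
    g gray
      j gray
        d gray
          d→g: g is gray → back edge
First back edge: d → g.

d→g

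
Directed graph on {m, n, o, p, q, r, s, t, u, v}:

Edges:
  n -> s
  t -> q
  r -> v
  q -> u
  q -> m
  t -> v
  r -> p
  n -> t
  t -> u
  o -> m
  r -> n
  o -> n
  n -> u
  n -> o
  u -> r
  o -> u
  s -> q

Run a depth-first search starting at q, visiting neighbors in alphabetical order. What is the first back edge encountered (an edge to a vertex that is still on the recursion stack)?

o→n

DFS from q (visiting neighbors in alphabetical order); mark gray on enter, black on exit:
q gray
  m gray
  m black
  u gray
    r gray
      n gray
        o gray
          o→m: m black — skip
          o→n: n is gray → back edge
First back edge: o → n.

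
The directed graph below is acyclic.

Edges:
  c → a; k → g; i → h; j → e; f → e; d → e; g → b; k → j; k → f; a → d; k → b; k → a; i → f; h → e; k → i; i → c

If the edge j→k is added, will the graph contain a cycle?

Yes

Adding j→k creates a cycle iff k can already reach j.
Path from k: k → j.
So k → … → j → k is a cycle.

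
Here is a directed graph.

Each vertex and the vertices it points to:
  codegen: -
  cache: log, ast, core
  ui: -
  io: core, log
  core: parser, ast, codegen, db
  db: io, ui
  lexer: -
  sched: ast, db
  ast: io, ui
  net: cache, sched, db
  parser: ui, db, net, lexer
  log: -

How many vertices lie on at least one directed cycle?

8

A vertex is on a directed cycle iff it belongs to a strongly connected component of size ≥ 2 (or has a self-loop).
The vertices on cycles are {db, io, ast, net, core, cache, sched, parser} — 8 in total.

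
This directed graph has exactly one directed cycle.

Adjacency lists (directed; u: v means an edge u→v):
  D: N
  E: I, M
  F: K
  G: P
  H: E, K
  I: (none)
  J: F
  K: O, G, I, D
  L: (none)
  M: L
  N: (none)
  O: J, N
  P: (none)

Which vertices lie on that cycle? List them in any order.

DFS with gray/black marking from K:
K gray
  O gray
    J gray
      F gray
        F→K: K is gray → back edge
Back edge closes the cycle K → O → J → F → K; its vertices are {F, J, K, O}.

F, J, K, O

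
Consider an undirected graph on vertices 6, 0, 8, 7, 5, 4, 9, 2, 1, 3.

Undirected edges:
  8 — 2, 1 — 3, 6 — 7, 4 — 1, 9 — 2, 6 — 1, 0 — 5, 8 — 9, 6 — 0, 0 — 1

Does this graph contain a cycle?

Yes

DFS, tracking each vertex's parent; an edge to a visited non-parent vertex closes a cycle.
Start from 8:
visit 8 (parent –)
  visit 9 (parent 8)
    visit 2 (parent 9)
      2–8: 8 visited and ≠ parent → cycle
Cycle: 8 – 9 – 2 – 8.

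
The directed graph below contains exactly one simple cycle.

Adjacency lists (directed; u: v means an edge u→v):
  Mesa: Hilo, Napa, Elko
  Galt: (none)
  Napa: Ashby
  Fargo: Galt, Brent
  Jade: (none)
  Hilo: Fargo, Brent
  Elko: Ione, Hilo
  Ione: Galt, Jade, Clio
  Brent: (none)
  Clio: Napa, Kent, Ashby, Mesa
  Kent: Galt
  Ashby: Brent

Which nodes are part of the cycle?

Clio, Elko, Ione, Mesa

DFS with gray/black marking from Elko:
Elko gray
  Ione gray
    Galt gray
    Galt black
    Jade gray
    Jade black
    Clio gray
      Napa gray
        Ashby gray
          Brent gray
          Brent black
        Ashby black
      Napa black
      Kent gray
        Kent→Galt: Galt black — skip
      Kent black
      Clio→Ashby: Ashby black — skip
      Mesa gray
        Hilo gray
          Fargo gray
            Fargo→Galt: Galt black — skip
            Fargo→Brent: Brent black — skip
          Fargo black
          Hilo→Brent: Brent black — skip
        Hilo black
        Mesa→Napa: Napa black — skip
        Mesa→Elko: Elko is gray → back edge
Back edge closes the cycle Elko → Ione → Clio → Mesa → Elko; its vertices are {Clio, Elko, Ione, Mesa}.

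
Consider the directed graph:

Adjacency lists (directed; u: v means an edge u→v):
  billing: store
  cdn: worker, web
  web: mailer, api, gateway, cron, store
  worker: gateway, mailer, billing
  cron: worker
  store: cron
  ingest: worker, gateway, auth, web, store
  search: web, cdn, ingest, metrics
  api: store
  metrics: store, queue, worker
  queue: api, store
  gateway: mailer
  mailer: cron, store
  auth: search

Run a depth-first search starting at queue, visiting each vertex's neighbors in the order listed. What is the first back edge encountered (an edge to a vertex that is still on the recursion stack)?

mailer->cron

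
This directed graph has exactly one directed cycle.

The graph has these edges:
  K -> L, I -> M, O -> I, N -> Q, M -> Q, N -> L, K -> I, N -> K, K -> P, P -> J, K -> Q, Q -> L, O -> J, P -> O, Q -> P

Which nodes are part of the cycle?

I, M, O, P, Q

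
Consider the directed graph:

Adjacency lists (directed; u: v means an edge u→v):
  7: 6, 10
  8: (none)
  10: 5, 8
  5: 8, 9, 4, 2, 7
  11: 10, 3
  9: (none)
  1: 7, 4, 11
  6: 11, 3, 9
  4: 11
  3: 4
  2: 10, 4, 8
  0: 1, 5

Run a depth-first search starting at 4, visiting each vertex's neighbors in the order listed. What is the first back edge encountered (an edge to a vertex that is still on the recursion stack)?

5->4

DFS from 4 (visiting each vertex's neighbors in the order listed); mark gray on enter, black on exit:
4 gray
  11 gray
    10 gray
      5 gray
        8 gray
        8 black
        9 gray
        9 black
        5→4: 4 is gray → back edge
First back edge: 5 → 4.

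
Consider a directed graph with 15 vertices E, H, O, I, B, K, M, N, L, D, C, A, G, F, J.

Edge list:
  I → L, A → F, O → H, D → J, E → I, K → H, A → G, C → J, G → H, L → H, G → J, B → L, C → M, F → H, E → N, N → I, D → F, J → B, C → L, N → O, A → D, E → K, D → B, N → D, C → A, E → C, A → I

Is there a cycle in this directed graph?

No

DFS with white/gray/black marking, starting from J:
J gray
  B gray
    L gray
      H gray
      H black
    L black
  B black
J black
E gray
  N gray
    D gray
      D→J: J black — skip
      F gray
        F→H: H black — skip
      F black
      D→B: B black — skip
    D black
    O gray
      O→H: H black — skip
    O black
    I gray
      I→L: L black — skip
    I black
  N black
  C gray
    C→J: J black — skip
    M gray
    M black
    C→L: L black — skip
    A gray
      A→F: F black — skip
      G gray
        G→H: H black — skip
        G→J: J black — skip
      G black
      A→D: D black — skip
      A→I: I black — skip
    A black
  C black
  K gray
    K→H: H black — skip
  K black
  E→I: I black — skip
E black
Every edge goes to a white or black vertex — no back edge, so the graph is acyclic.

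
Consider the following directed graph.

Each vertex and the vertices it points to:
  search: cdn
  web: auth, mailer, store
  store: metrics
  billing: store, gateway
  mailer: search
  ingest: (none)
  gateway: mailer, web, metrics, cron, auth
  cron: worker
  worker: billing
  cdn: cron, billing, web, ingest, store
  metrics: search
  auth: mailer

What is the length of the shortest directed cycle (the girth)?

4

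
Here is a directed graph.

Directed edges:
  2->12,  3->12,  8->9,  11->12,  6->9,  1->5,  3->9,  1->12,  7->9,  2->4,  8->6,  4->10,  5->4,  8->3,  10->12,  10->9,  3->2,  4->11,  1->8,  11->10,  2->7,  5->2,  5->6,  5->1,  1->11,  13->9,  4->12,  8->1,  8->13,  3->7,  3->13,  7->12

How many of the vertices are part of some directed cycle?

3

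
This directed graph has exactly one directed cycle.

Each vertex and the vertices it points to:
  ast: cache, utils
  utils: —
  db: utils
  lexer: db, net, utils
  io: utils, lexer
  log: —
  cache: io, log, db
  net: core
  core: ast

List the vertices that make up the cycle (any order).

DFS with gray/black marking from cache:
cache gray
  io gray
    utils gray
    utils black
    lexer gray
      db gray
        db→utils: utils black — skip
      db black
      net gray
        core gray
          ast gray
            ast→cache: cache is gray → back edge
Back edge closes the cycle cache → io → lexer → net → core → ast → cache; its vertices are {io, ast, net, core, cache, lexer}.

io, ast, net, core, cache, lexer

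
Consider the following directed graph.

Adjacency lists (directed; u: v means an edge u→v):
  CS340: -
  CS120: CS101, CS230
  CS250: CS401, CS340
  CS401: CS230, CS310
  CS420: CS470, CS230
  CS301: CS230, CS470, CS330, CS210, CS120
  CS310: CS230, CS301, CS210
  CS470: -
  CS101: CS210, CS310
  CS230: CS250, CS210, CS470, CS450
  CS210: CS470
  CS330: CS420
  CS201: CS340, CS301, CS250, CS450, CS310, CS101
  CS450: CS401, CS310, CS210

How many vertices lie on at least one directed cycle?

10

A vertex is on a directed cycle iff it belongs to a strongly connected component of size ≥ 2 (or has a self-loop).
The vertices on cycles are {CS101, CS120, CS230, CS250, CS301, CS310, CS330, CS401, CS420, CS450} — 10 in total.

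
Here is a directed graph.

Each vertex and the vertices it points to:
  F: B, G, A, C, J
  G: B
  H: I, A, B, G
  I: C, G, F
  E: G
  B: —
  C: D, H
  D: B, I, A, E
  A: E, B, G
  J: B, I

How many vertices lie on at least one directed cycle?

6

A vertex is on a directed cycle iff it belongs to a strongly connected component of size ≥ 2 (or has a self-loop).
The vertices on cycles are {C, D, F, H, I, J} — 6 in total.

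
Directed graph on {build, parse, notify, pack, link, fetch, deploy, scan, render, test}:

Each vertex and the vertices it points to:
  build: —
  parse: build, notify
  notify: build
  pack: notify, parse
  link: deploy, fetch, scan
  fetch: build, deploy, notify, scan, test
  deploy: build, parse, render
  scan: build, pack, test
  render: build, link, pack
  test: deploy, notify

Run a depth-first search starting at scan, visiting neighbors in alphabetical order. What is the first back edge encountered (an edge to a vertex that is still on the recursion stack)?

link→deploy

DFS from scan (visiting neighbors in alphabetical order); mark gray on enter, black on exit:
scan gray
  build gray
  build black
  pack gray
    notify gray
      notify→build: build black — skip
    notify black
    parse gray
      parse→build: build black — skip
      parse→notify: notify black — skip
    parse black
  pack black
  test gray
    deploy gray
      deploy→build: build black — skip
      deploy→parse: parse black — skip
      render gray
        render→build: build black — skip
        link gray
          link→deploy: deploy is gray → back edge
First back edge: link → deploy.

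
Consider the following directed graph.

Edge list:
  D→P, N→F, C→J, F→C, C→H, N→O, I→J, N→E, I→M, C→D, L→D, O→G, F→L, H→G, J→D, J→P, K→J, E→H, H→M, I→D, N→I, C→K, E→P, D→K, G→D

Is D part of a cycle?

D is on a cycle iff D can reach itself via ≥1 edge.
D → K → J → D — yes.

Yes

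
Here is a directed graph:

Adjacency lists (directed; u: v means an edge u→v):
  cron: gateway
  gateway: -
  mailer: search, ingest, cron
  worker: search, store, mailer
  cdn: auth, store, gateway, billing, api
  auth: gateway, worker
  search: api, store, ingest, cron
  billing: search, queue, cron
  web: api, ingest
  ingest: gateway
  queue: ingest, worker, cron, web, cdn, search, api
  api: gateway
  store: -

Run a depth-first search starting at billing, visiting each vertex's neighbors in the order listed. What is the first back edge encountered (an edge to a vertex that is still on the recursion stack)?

cdn->billing

DFS from billing (visiting each vertex's neighbors in the order listed); mark gray on enter, black on exit:
billing gray
  search gray
    api gray
      gateway gray
      gateway black
    api black
    store gray
    store black
    ingest gray
      ingest→gateway: gateway black — skip
    ingest black
    cron gray
      cron→gateway: gateway black — skip
    cron black
  search black
  queue gray
    queue→ingest: ingest black — skip
    worker gray
      worker→search: search black — skip
      worker→store: store black — skip
      mailer gray
        mailer→search: search black — skip
        mailer→ingest: ingest black — skip
        mailer→cron: cron black — skip
      mailer black
    worker black
    queue→cron: cron black — skip
    web gray
      web→api: api black — skip
      web→ingest: ingest black — skip
    web black
    cdn gray
      auth gray
        auth→gateway: gateway black — skip
        auth→worker: worker black — skip
      auth black
      cdn→store: store black — skip
      cdn→gateway: gateway black — skip
      cdn→billing: billing is gray → back edge
First back edge: cdn → billing.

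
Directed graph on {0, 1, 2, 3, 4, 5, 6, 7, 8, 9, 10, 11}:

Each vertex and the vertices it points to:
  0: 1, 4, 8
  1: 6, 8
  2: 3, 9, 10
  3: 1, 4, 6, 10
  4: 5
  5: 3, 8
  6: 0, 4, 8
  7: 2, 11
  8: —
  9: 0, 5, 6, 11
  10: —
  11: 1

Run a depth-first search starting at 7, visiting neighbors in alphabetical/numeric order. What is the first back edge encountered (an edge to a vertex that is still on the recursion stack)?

DFS from 7 (visiting neighbors in alphabetical/numeric order); mark gray on enter, black on exit:
7 gray
  2 gray
    3 gray
      1 gray
        6 gray
          0 gray
            0→1: 1 is gray → back edge
First back edge: 0 → 1.

0->1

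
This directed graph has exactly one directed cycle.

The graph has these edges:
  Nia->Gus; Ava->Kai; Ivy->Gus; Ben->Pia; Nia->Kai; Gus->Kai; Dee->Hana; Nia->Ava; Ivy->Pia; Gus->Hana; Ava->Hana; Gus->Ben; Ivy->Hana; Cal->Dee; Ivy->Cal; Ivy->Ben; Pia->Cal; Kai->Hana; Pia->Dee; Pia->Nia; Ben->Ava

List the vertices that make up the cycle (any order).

DFS with gray/black marking from Ben:
Ben gray
  Pia gray
    Cal gray
      Dee gray
        Hana gray
        Hana black
      Dee black
    Cal black
    Pia→Dee: Dee black — skip
    Nia gray
      Gus gray
        Gus→Ben: Ben is gray → back edge
Back edge closes the cycle Ben → Pia → Nia → Gus → Ben; its vertices are {Ben, Gus, Nia, Pia}.

Ben, Gus, Nia, Pia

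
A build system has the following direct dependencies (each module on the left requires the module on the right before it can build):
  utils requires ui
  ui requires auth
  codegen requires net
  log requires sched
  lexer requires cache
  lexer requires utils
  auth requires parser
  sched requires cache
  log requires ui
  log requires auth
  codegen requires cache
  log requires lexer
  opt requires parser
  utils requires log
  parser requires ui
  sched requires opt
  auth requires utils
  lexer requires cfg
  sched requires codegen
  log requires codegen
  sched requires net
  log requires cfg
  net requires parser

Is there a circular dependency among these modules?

DFS with white/gray/black marking, starting from opt:
opt gray
  parser gray
    ui gray
      auth gray
        utils gray
          utils→ui: ui is gray → back edge
Back edge found, so a cycle exists: ui → auth → utils → ui.

Yes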